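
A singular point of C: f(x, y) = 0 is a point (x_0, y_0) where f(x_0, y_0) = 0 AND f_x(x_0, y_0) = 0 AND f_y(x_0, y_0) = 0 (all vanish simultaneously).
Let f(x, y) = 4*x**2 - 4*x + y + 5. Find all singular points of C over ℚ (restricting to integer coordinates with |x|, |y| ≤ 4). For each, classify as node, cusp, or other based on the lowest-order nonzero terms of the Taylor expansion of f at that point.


No singular points in the scanned grid; C is smooth there.

Compute partial derivatives:
  f_x = 8*x - 4.
  f_y = 1.
f_y = 1 is a nonzero constant, so f_y never vanishes: no point (x, y) can satisfy f = f_x = f_y = 0. In particular no (x, y) ∈ {−4, ..., 4}² is singular; the curve is smooth.


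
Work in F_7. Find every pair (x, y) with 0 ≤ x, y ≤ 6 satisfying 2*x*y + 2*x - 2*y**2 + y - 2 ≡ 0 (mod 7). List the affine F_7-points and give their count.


Affine F_7-points: {(1, 0), (1, 5), (3, 3), (3, 4), (6, 1), (6, 2)}; count = 6.

For each of the 49 pairs (x, y) ∈ F_7², evaluate f(x, y) mod 7. Record the zeros.
  x = 0: [0↦5, 1↦4, 2↦6, 3↦4, 4↦5, 5↦2, 6↦2]  zeros at y ∈ ∅
  x = 1: [0↦0, 1↦1, 2↦5, 3↦5, 4↦1, 5↦0, 6↦2]  zeros at y ∈ {0, 5}
  x = 2: [0↦2, 1↦5, 2↦4, 3↦6, 4↦4, 5↦5, 6↦2]  zeros at y ∈ ∅
  x = 3: [0↦4, 1↦2, 2↦3, 3↦0, 4↦0, 5↦3, 6↦2]  zeros at y ∈ {3, 4}
  x = 4: [0↦6, 1↦6, 2↦2, 3↦1, 4↦3, 5↦1, 6↦2]  zeros at y ∈ ∅
  x = 5: [0↦1, 1↦3, 2↦1, 3↦2, 4↦6, 5↦6, 6↦2]  zeros at y ∈ ∅
  x = 6: [0↦3, 1↦0, 2↦0, 3↦3, 4↦2, 5↦4, 6↦2]  zeros at y ∈ {1, 2}
Collecting zeros: affine points = {(1, 0), (1, 5), (3, 3), (3, 4), (6, 1), (6, 2)}.
Total count |C(F_7)_aff| = 6.


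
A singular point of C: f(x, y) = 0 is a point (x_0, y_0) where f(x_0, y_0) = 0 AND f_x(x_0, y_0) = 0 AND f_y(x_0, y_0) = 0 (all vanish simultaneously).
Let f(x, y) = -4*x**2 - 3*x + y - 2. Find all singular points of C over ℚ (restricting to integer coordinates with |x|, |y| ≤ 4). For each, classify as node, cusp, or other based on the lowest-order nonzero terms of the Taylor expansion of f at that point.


No singular points in the scanned grid; C is smooth there.

Compute partial derivatives:
  f_x = -8*x - 3.
  f_y = 1.
f_y = 1 is a nonzero constant, so f_y never vanishes: no point (x, y) can satisfy f = f_x = f_y = 0. In particular no (x, y) ∈ {−4, ..., 4}² is singular; the curve is smooth.


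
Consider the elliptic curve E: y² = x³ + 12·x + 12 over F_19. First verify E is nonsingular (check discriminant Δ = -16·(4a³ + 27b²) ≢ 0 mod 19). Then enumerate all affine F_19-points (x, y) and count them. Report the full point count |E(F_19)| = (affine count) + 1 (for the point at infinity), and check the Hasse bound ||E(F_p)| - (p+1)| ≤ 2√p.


Affine points = {(1, 5), (1, 14), (2, 5), (2, 14), (5, 8), (5, 11), (10, 7), (10, 12), (13, 3), (13, 16), (14, 6), (14, 13), (16, 5), (16, 14)}; affine count = 14; |E(F_19)| = 15.

Discriminant check: Δ ∝ 4a³ + 27b² = 4·12³ + 27·12² = 4·1728 + 27·144 ≡ 8 (mod 19). Nonzero ⇒ E is nonsingular.
For each x ∈ F_19, compute rhs = x³ + 12·x + 12 mod 19, then count y ∈ F_19 with y² ≡ rhs.
  x = 0: rhs = 12, matching y values: none (0 points).
  x = 1: rhs = 6, matching y values: 5, 14 (2 points).
  x = 2: rhs = 6, matching y values: 5, 14 (2 points).
  x = 3: rhs = 18, matching y values: none (0 points).
  x = 4: rhs = 10, matching y values: none (0 points).
  x = 5: rhs = 7, matching y values: 8, 11 (2 points).
  x = 6: rhs = 15, matching y values: none (0 points).
  x = 7: rhs = 2, matching y values: none (0 points).
  x = 8: rhs = 12, matching y values: none (0 points).
  x = 9: rhs = 13, matching y values: none (0 points).
  x = 10: rhs = 11, matching y values: 7, 12 (2 points).
  x = 11: rhs = 12, matching y values: none (0 points).
  x = 12: rhs = 3, matching y values: none (0 points).
  x = 13: rhs = 9, matching y values: 3, 16 (2 points).
  x = 14: rhs = 17, matching y values: 6, 13 (2 points).
  x = 15: rhs = 14, matching y values: none (0 points).
  x = 16: rhs = 6, matching y values: 5, 14 (2 points).
  x = 17: rhs = 18, matching y values: none (0 points).
  x = 18: rhs = 18, matching y values: none (0 points).
Total affine count: 14.
Full point count |E(F_19)| = 14 + 1 = 15.
Hasse bound: |15 − (19+1)| = |-5| = 5 ≤ 2√19 ≈ 8.7178 ✓.


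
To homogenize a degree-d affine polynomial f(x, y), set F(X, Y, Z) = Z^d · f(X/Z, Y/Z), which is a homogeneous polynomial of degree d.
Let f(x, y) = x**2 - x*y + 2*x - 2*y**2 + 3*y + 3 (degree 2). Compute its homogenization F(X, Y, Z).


F(X, Y, Z) = X**2 - X*Y + 2*X*Z - 2*Y**2 + 3*Y*Z + 3*Z**2

deg(f) = 2.
Substitute x = X/Z, y = Y/Z into f, then multiply by Z^2.
  monomial 1·x^2·y^0 ↦ 1·X^2·Y^0·Z^0.
  monomial -1·x^1·y^1 ↦ -1·X^1·Y^1·Z^0.
  monomial 2·x^1·y^0 ↦ 2·X^1·Y^0·Z^1.
  monomial -2·x^0·y^2 ↦ -2·X^0·Y^2·Z^0.
  monomial 3·x^0·y^1 ↦ 3·X^0·Y^1·Z^1.
  monomial 3·x^0·y^0 ↦ 3·X^0·Y^0·Z^2.
Collecting: F(X, Y, Z) = X**2 - X*Y + 2*X*Z - 2*Y**2 + 3*Y*Z + 3*Z**2.


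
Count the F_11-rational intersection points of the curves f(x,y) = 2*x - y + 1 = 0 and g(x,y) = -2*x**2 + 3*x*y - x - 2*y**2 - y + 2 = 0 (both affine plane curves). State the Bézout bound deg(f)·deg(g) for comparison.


Common zeros: {(2, 5), (7, 4)}; count = 2; Bézout bound = 2.

deg(f) = 1, deg(g) = 2, so Bézout bound = 2.
Scan x ∈ F_11. For each x, list the y ∈ F_11 with f(x, y) ≡ 0 and those with g(x, y) ≡ 0 (mod 11); the common zeros in that column are the intersection.
  x = 0: f ≡ 0 at y ∈ {1}; g ≡ 0 at y ∈ ∅; common: ∅.
  x = 1: f ≡ 0 at y ∈ {3}; g ≡ 0 at y ∈ ∅; common: ∅.
  x = 2: f ≡ 0 at y ∈ {5}; g ≡ 0 at y ∈ {3, 5}; common: {5}.
  x = 3: f ≡ 0 at y ∈ {7}; g ≡ 0 at y ∈ {2}; common: ∅.
  x = 4: f ≡ 0 at y ∈ {9}; g ≡ 0 at y ∈ {4, 7}; common: ∅.
  x = 5: f ≡ 0 at y ∈ {0}; g ≡ 0 at y ∈ {2, 5}; common: ∅.
  x = 6: f ≡ 0 at y ∈ {2}; g ≡ 0 at y ∈ {7}; common: ∅.
  x = 7: f ≡ 0 at y ∈ {4}; g ≡ 0 at y ∈ {4, 6}; common: {4}.
  x = 8: f ≡ 0 at y ∈ {6}; g ≡ 0 at y ∈ ∅; common: ∅.
  x = 9: f ≡ 0 at y ∈ {8}; g ≡ 0 at y ∈ ∅; common: ∅.
  x = 10: f ≡ 0 at y ∈ {10}; g ≡ 0 at y ∈ ∅; common: ∅.
Collecting: common zeros = {(2, 5), (7, 4)}, so the count is 2.
Comparison with the Bézout bound: 2 ≤ 2 = deg(f)·deg(g), as expected for curves with no common component (the bound is attained).


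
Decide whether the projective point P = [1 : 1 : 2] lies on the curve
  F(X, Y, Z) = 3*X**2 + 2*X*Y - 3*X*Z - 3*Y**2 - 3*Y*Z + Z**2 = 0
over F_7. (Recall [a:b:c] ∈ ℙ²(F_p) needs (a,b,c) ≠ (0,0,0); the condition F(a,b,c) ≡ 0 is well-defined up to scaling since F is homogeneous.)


F(1,1,2) ≡ 1 (mod 7); P is NOT on the curve.

Evaluate F(1, 1, 2) term-by-term (mod 7).
  3*X**2 ↦ 3·1·1·1 = 3
  2*X*Y ↦ 2·1·1·1 = 2
  -3*X*Z ↦ -3·1·1·2 = -6
  -3*Y**2 ↦ -3·1·1·1 = -3
  -3*Y*Z ↦ -3·1·1·2 = -6
  Z**2 ↦ 1·1·1·4 = 4
Sum: F(1, 1, 2) = (3) + (2) + (-6) + (-3) + (-6) + (4) = -6.
Reducing mod 7: -6 ≡ 1 (mod 7).
Since F(a, b, c) ≡ 1 ≠ 0 (mod 7), P does NOT lie on the curve.


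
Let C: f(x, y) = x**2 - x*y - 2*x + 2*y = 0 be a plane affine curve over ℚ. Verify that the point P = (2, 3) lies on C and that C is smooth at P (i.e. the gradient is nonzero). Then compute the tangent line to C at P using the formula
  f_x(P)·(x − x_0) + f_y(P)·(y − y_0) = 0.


Tangent line at P: 2 - x = 0.

Step 1: f(2, 3) = 0, so P lies on C.
Step 2: partial derivatives
  f_x(x, y) = 2*x - y - 2, f_y(x, y) = 2 - x.
  f_x(P) = -1, f_y(P) = 0 (gradient nonzero, so P is smooth).
Step 3: tangent line at P: -1·(x − 2) + 0·(y − 3) = 0.
Expanding: 2 - x = 0.


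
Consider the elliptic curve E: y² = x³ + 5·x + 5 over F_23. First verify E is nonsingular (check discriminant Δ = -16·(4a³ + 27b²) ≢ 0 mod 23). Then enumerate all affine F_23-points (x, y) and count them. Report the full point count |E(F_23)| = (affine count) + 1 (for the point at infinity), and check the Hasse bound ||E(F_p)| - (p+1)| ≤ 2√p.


Affine points = {(2, 0), (3, 1), (3, 22), (13, 6), (13, 17), (14, 6), (14, 17), (16, 8), (16, 15), (17, 9), (17, 14), (18, 4), (18, 19), (19, 6), (19, 17), (20, 3), (20, 20)}; affine count = 17; |E(F_23)| = 18.

Discriminant check: Δ ∝ 4a³ + 27b² = 4·5³ + 27·5² = 4·125 + 27·25 ≡ 2 (mod 23). Nonzero ⇒ E is nonsingular.
For each x ∈ F_23, compute rhs = x³ + 5·x + 5 mod 23, then count y ∈ F_23 with y² ≡ rhs.
  x = 0: rhs = 5, matching y values: none (0 points).
  x = 1: rhs = 11, matching y values: none (0 points).
  x = 2: rhs = 0, matching y values: 0 (1 points).
  x = 3: rhs = 1, matching y values: 1, 22 (2 points).
  x = 4: rhs = 20, matching y values: none (0 points).
  x = 5: rhs = 17, matching y values: none (0 points).
  x = 6: rhs = 21, matching y values: none (0 points).
  x = 7: rhs = 15, matching y values: none (0 points).
  x = 8: rhs = 5, matching y values: none (0 points).
  x = 9: rhs = 20, matching y values: none (0 points).
  x = 10: rhs = 20, matching y values: none (0 points).
  x = 11: rhs = 11, matching y values: none (0 points).
  x = 12: rhs = 22, matching y values: none (0 points).
  x = 13: rhs = 13, matching y values: 6, 17 (2 points).
  x = 14: rhs = 13, matching y values: 6, 17 (2 points).
  x = 15: rhs = 5, matching y values: none (0 points).
  x = 16: rhs = 18, matching y values: 8, 15 (2 points).
  x = 17: rhs = 12, matching y values: 9, 14 (2 points).
  x = 18: rhs = 16, matching y values: 4, 19 (2 points).
  x = 19: rhs = 13, matching y values: 6, 17 (2 points).
  x = 20: rhs = 9, matching y values: 3, 20 (2 points).
  x = 21: rhs = 10, matching y values: none (0 points).
  x = 22: rhs = 22, matching y values: none (0 points).
Total affine count: 17.
Full point count |E(F_23)| = 17 + 1 = 18.
Hasse bound: |18 − (23+1)| = |-6| = 6 ≤ 2√23 ≈ 9.5917 ✓.


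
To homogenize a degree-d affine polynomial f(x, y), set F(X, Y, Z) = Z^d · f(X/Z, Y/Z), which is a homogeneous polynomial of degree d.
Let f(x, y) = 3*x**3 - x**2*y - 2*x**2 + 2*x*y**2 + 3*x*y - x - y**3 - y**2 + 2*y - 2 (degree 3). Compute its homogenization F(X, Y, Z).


F(X, Y, Z) = 3*X**3 - X**2*Y - 2*X**2*Z + 2*X*Y**2 + 3*X*Y*Z - X*Z**2 - Y**3 - Y**2*Z + 2*Y*Z**2 - 2*Z**3

deg(f) = 3.
Substitute x = X/Z, y = Y/Z into f, then multiply by Z^3.
  monomial 3·x^3·y^0 ↦ 3·X^3·Y^0·Z^0.
  monomial -1·x^2·y^1 ↦ -1·X^2·Y^1·Z^0.
  monomial -2·x^2·y^0 ↦ -2·X^2·Y^0·Z^1.
  monomial 2·x^1·y^2 ↦ 2·X^1·Y^2·Z^0.
  monomial 3·x^1·y^1 ↦ 3·X^1·Y^1·Z^1.
  monomial -1·x^1·y^0 ↦ -1·X^1·Y^0·Z^2.
  monomial -1·x^0·y^3 ↦ -1·X^0·Y^3·Z^0.
  monomial -1·x^0·y^2 ↦ -1·X^0·Y^2·Z^1.
  monomial 2·x^0·y^1 ↦ 2·X^0·Y^1·Z^2.
  monomial -2·x^0·y^0 ↦ -2·X^0·Y^0·Z^3.
Collecting: F(X, Y, Z) = 3*X**3 - X**2*Y - 2*X**2*Z + 2*X*Y**2 + 3*X*Y*Z - X*Z**2 - Y**3 - Y**2*Z + 2*Y*Z**2 - 2*Z**3.


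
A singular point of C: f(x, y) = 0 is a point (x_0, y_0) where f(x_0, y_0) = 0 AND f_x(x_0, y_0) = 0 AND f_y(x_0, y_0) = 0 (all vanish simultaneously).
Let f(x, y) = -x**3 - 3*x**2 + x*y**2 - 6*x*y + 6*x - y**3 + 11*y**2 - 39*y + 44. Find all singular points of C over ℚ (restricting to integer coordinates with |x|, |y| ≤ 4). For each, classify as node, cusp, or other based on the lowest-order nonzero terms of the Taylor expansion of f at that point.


Singular points: {(-1, 3)}; classification: cusp.

Compute partial derivatives:
  f_x = -3*x**2 - 6*x + y**2 - 6*y + 6.
  f_y = 2*x*y - 6*x - 3*y**2 + 22*y - 39.
Scan x_0 ∈ {−4, ..., 4}. For each x_0, f_y(x_0, y) is a polynomial in y; find its integer roots y ∈ {−4, ..., 4}, then test f_x and f at those candidates.
  x = -4: f_y(-4, y) = -3*y**2 + 14*y - 15; vanishes at y ∈ {3}. (-4, 3): f_x = -27 ≠ 0.
  x = -3: f_y(-3, y) = -3*y**2 + 16*y - 21; vanishes at y ∈ {3}. (-3, 3): f_x = -12 ≠ 0.
  x = -2: f_y(-2, y) = -3*y**2 + 18*y - 27; vanishes at y ∈ {3}. (-2, 3): f_x = -3 ≠ 0.
  x = -1: f_y(-1, y) = -3*y**2 + 20*y - 33; vanishes at y ∈ {3}. (-1, 3): f_x = 0, f = 0 — SINGULAR.
  x = 0: f_y(0, y) = -3*y**2 + 22*y - 39; vanishes at y ∈ {3}. (0, 3): f_x = -3 ≠ 0.
  x = 1: f_y(1, y) = -3*y**2 + 24*y - 45; vanishes at y ∈ {3}. (1, 3): f_x = -12 ≠ 0.
  x = 2: f_y(2, y) = -3*y**2 + 26*y - 51; vanishes at y ∈ {3}. (2, 3): f_x = -27 ≠ 0.
  x = 3: f_y(3, y) = -3*y**2 + 28*y - 57; vanishes at y ∈ {3}. (3, 3): f_x = -48 ≠ 0.
  x = 4: f_y(4, y) = -3*y**2 + 30*y - 63; vanishes at y ∈ {3}. (4, 3): f_x = -75 ≠ 0.
Only singular point on the grid: (-1, 3).
Classify: substitute x = -1 + u, y = 3 + v and expand: f = -u**3 + u*v**2 - v**3 + v**2.
No constant or linear terms (consistent with a singular point). Quadratic part: v**2. Cubic part: -u**3 + u*v**2 - v**3.
The quadratic part v**2 is a perfect square, so there is a single (double) tangent line v = 0, i.e. y = 3. Restricting the cubic part to that line (v = 0) leaves -u**3 ≠ 0, so f is not divisible by v and the branch is v² ≈ u**3 to lowest order — this is a cusp.
Classification: cusp.


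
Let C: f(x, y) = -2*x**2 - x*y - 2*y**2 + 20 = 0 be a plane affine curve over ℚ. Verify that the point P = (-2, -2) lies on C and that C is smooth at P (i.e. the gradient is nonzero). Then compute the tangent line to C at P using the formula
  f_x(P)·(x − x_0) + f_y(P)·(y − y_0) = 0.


Tangent line at P: 10*x + 10*y + 40 = 0.

Step 1: f(-2, -2) = 0, so P lies on C.
Step 2: partial derivatives
  f_x(x, y) = -4*x - y, f_y(x, y) = -x - 4*y.
  f_x(P) = 10, f_y(P) = 10 (gradient nonzero, so P is smooth).
Step 3: tangent line at P: 10·(x − -2) + 10·(y − -2) = 0.
Expanding: 10*x + 10*y + 40 = 0.


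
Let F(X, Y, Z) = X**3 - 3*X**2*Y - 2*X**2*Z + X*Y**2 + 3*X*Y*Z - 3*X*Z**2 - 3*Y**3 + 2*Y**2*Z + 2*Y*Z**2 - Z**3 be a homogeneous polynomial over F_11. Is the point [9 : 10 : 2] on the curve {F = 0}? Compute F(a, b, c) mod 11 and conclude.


F(9,10,2) ≡ 2 (mod 11); P is NOT on the curve.

Evaluate F(9, 10, 2) term-by-term (mod 11).
  X**3 ↦ 1·729·1·1 = 729
  -3*X**2*Y ↦ -3·81·10·1 = -2430
  -2*X**2*Z ↦ -2·81·1·2 = -324
  X*Y**2 ↦ 1·9·100·1 = 900
  3*X*Y*Z ↦ 3·9·10·2 = 540
  -3*X*Z**2 ↦ -3·9·1·4 = -108
  -3*Y**3 ↦ -3·1·1000·1 = -3000
  2*Y**2*Z ↦ 2·1·100·2 = 400
  2*Y*Z**2 ↦ 2·1·10·4 = 80
  -Z**3 ↦ -1·1·1·8 = -8
Sum: F(9, 10, 2) = (729) + (-2430) + (-324) + (900) + (540) + (-108) + (-3000) + (400) + (80) + (-8) = -3221.
Reducing mod 11: -3221 ≡ 2 (mod 11).
Since F(a, b, c) ≡ 2 ≠ 0 (mod 11), P does NOT lie on the curve.


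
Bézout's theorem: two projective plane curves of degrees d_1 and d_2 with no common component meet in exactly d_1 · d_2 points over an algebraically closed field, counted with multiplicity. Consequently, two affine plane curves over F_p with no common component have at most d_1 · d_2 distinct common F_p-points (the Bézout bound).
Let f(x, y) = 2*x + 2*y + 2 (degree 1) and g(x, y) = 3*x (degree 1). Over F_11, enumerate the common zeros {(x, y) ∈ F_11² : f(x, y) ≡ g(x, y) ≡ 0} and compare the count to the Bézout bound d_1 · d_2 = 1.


Common zeros: {(0, 10)}; count = 1; Bézout bound = 1.

deg(f) = 1, deg(g) = 1, so Bézout bound = 1.
Scan x ∈ F_11. For each x, list the y ∈ F_11 with f(x, y) ≡ 0 and those with g(x, y) ≡ 0 (mod 11); the common zeros in that column are the intersection.
  x = 0: f ≡ 0 at y ∈ {10}; g ≡ 0 at y ∈ {0, 1, 2, 3, 4, 5, 6, 7, 8, 9, 10}; common: {10}.
  x = 1: f ≡ 0 at y ∈ {9}; g ≡ 0 at y ∈ ∅; common: ∅.
  x = 2: f ≡ 0 at y ∈ {8}; g ≡ 0 at y ∈ ∅; common: ∅.
  x = 3: f ≡ 0 at y ∈ {7}; g ≡ 0 at y ∈ ∅; common: ∅.
  x = 4: f ≡ 0 at y ∈ {6}; g ≡ 0 at y ∈ ∅; common: ∅.
  x = 5: f ≡ 0 at y ∈ {5}; g ≡ 0 at y ∈ ∅; common: ∅.
  x = 6: f ≡ 0 at y ∈ {4}; g ≡ 0 at y ∈ ∅; common: ∅.
  x = 7: f ≡ 0 at y ∈ {3}; g ≡ 0 at y ∈ ∅; common: ∅.
  x = 8: f ≡ 0 at y ∈ {2}; g ≡ 0 at y ∈ ∅; common: ∅.
  x = 9: f ≡ 0 at y ∈ {1}; g ≡ 0 at y ∈ ∅; common: ∅.
  x = 10: f ≡ 0 at y ∈ {0}; g ≡ 0 at y ∈ ∅; common: ∅.
Collecting: common zeros = {(0, 10)}, so the count is 1.
Comparison with the Bézout bound: 1 ≤ 1 = deg(f)·deg(g), as expected for curves with no common component (the bound is attained).


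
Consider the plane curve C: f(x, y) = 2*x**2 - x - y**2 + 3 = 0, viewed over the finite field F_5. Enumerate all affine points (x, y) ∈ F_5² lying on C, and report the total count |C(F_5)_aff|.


Affine F_5-points: {(1, 2), (1, 3), (2, 2), (2, 3), (4, 1), (4, 4)}; count = 6.

For each of the 25 pairs (x, y) ∈ F_5², evaluate f(x, y) mod 5. Record the zeros.
  x = 0: [0↦3, 1↦2, 2↦4, 3↦4, 4↦2]  zeros at y ∈ ∅
  x = 1: [0↦4, 1↦3, 2↦0, 3↦0, 4↦3]  zeros at y ∈ {2, 3}
  x = 2: [0↦4, 1↦3, 2↦0, 3↦0, 4↦3]  zeros at y ∈ {2, 3}
  x = 3: [0↦3, 1↦2, 2↦4, 3↦4, 4↦2]  zeros at y ∈ ∅
  x = 4: [0↦1, 1↦0, 2↦2, 3↦2, 4↦0]  zeros at y ∈ {1, 4}
Collecting zeros: affine points = {(1, 2), (1, 3), (2, 2), (2, 3), (4, 1), (4, 4)}.
Total count |C(F_5)_aff| = 6.


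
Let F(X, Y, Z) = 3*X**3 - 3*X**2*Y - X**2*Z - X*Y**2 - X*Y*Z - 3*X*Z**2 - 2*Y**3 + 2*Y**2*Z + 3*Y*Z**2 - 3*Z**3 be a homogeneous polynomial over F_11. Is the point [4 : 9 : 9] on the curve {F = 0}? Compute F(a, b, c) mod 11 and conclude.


F(4,9,9) ≡ 9 (mod 11); P is NOT on the curve.

Evaluate F(4, 9, 9) term-by-term (mod 11).
  3*X**3 ↦ 3·64·1·1 = 192
  -3*X**2*Y ↦ -3·16·9·1 = -432
  -X**2*Z ↦ -1·16·1·9 = -144
  -X*Y**2 ↦ -1·4·81·1 = -324
  -X*Y*Z ↦ -1·4·9·9 = -324
  -3*X*Z**2 ↦ -3·4·1·81 = -972
  -2*Y**3 ↦ -2·1·729·1 = -1458
  2*Y**2*Z ↦ 2·1·81·9 = 1458
  3*Y*Z**2 ↦ 3·1·9·81 = 2187
  -3*Z**3 ↦ -3·1·1·729 = -2187
Sum: F(4, 9, 9) = (192) + (-432) + (-144) + (-324) + (-324) + (-972) + (-1458) + (1458) + (2187) + (-2187) = -2004.
Reducing mod 11: -2004 ≡ 9 (mod 11).
Since F(a, b, c) ≡ 9 ≠ 0 (mod 11), P does NOT lie on the curve.


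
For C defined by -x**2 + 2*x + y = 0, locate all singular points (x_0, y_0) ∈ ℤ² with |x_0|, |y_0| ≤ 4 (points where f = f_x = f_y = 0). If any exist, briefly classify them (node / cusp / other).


No singular points in the scanned grid; C is smooth there.

Compute partial derivatives:
  f_x = 2 - 2*x.
  f_y = 1.
f_y = 1 is a nonzero constant, so f_y never vanishes: no point (x, y) can satisfy f = f_x = f_y = 0. In particular no (x, y) ∈ {−4, ..., 4}² is singular; the curve is smooth.


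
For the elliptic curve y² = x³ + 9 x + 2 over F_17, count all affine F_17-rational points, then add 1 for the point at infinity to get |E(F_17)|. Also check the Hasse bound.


Affine points = {(0, 6), (0, 11), (4, 0), (5, 6), (5, 11), (6, 0), (7, 0), (8, 5), (8, 12), (9, 8), (9, 9), (10, 2), (10, 15), (11, 2), (11, 15), (12, 6), (12, 11), (13, 2), (13, 15), (14, 4), (14, 13), (16, 3), (16, 14)}; affine count = 23; |E(F_17)| = 24.

Discriminant check: Δ ∝ 4a³ + 27b² = 4·9³ + 27·2² = 4·729 + 27·4 ≡ 15 (mod 17). Nonzero ⇒ E is nonsingular.
For each x ∈ F_17, compute rhs = x³ + 9·x + 2 mod 17, then count y ∈ F_17 with y² ≡ rhs.
  x = 0: rhs = 2, matching y values: 6, 11 (2 points).
  x = 1: rhs = 12, matching y values: none (0 points).
  x = 2: rhs = 11, matching y values: none (0 points).
  x = 3: rhs = 5, matching y values: none (0 points).
  x = 4: rhs = 0, matching y values: 0 (1 points).
  x = 5: rhs = 2, matching y values: 6, 11 (2 points).
  x = 6: rhs = 0, matching y values: 0 (1 points).
  x = 7: rhs = 0, matching y values: 0 (1 points).
  x = 8: rhs = 8, matching y values: 5, 12 (2 points).
  x = 9: rhs = 13, matching y values: 8, 9 (2 points).
  x = 10: rhs = 4, matching y values: 2, 15 (2 points).
  x = 11: rhs = 4, matching y values: 2, 15 (2 points).
  x = 12: rhs = 2, matching y values: 6, 11 (2 points).
  x = 13: rhs = 4, matching y values: 2, 15 (2 points).
  x = 14: rhs = 16, matching y values: 4, 13 (2 points).
  x = 15: rhs = 10, matching y values: none (0 points).
  x = 16: rhs = 9, matching y values: 3, 14 (2 points).
Total affine count: 23.
Full point count |E(F_17)| = 23 + 1 = 24.
Hasse bound: |24 − (17+1)| = |6| = 6 ≤ 2√17 ≈ 8.2462 ✓.


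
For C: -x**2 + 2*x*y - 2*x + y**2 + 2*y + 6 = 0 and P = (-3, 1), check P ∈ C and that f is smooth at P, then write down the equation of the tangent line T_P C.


Tangent line at P: 6*x - 2*y + 20 = 0.

Step 1: f(-3, 1) = 0, so P lies on C.
Step 2: partial derivatives
  f_x(x, y) = -2*x + 2*y - 2, f_y(x, y) = 2*x + 2*y + 2.
  f_x(P) = 6, f_y(P) = -2 (gradient nonzero, so P is smooth).
Step 3: tangent line at P: 6·(x − -3) + -2·(y − 1) = 0.
Expanding: 6*x - 2*y + 20 = 0.


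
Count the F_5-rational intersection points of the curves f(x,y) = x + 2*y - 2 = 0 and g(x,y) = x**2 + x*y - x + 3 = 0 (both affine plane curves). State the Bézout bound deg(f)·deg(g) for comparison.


Common zeros: {(2, 0), (3, 2)}; count = 2; Bézout bound = 2.

deg(f) = 1, deg(g) = 2, so Bézout bound = 2.
Scan x ∈ F_5. For each x, list the y ∈ F_5 with f(x, y) ≡ 0 and those with g(x, y) ≡ 0 (mod 5); the common zeros in that column are the intersection.
  x = 0: f ≡ 0 at y ∈ {1}; g ≡ 0 at y ∈ ∅; common: ∅.
  x = 1: f ≡ 0 at y ∈ {3}; g ≡ 0 at y ∈ {2}; common: ∅.
  x = 2: f ≡ 0 at y ∈ {0}; g ≡ 0 at y ∈ {0}; common: {0}.
  x = 3: f ≡ 0 at y ∈ {2}; g ≡ 0 at y ∈ {2}; common: {2}.
  x = 4: f ≡ 0 at y ∈ {4}; g ≡ 0 at y ∈ {0}; common: ∅.
Collecting: common zeros = {(2, 0), (3, 2)}, so the count is 2.
Comparison with the Bézout bound: 2 ≤ 2 = deg(f)·deg(g), as expected for curves with no common component (the bound is attained).


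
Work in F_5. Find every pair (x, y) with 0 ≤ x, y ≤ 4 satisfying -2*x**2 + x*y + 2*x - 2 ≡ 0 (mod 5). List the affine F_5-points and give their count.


Affine F_5-points: {(1, 2), (2, 3), (3, 3), (4, 4)}; count = 4.

For each of the 25 pairs (x, y) ∈ F_5², evaluate f(x, y) mod 5. Record the zeros.
  x = 0: [0↦3, 1↦3, 2↦3, 3↦3, 4↦3]  zeros at y ∈ ∅
  x = 1: [0↦3, 1↦4, 2↦0, 3↦1, 4↦2]  zeros at y ∈ {2}
  x = 2: [0↦4, 1↦1, 2↦3, 3↦0, 4↦2]  zeros at y ∈ {3}
  x = 3: [0↦1, 1↦4, 2↦2, 3↦0, 4↦3]  zeros at y ∈ {3}
  x = 4: [0↦4, 1↦3, 2↦2, 3↦1, 4↦0]  zeros at y ∈ {4}
Collecting zeros: affine points = {(1, 2), (2, 3), (3, 3), (4, 4)}.
Total count |C(F_5)_aff| = 4.


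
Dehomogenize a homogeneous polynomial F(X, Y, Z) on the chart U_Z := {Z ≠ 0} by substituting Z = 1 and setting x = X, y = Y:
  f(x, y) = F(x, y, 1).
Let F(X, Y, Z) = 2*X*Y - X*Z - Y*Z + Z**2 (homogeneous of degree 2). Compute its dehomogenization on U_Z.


f(x, y) = 2*x*y - x - y + 1

On U_Z we set Z = 1. Each monomial c·X^i·Y^j·Z^k in F becomes c·x^i·y^j·1^k = c·x^i·y^j.
Substituting Z = 1: F(X, Y, 1) = 2*x*y - x - y + 1.
Note: deg(f) ≤ deg(F) = 2; strict inequality happens when F is divisible by Z (lost terms).


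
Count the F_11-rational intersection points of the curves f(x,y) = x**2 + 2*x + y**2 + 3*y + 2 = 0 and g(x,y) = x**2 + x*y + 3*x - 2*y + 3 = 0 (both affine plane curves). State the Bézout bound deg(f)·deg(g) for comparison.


Common zeros: ∅; count = 0; Bézout bound = 4.

deg(f) = 2, deg(g) = 2, so Bézout bound = 4.
Scan x ∈ F_11. For each x, list the y ∈ F_11 with f(x, y) ≡ 0 and those with g(x, y) ≡ 0 (mod 11); the common zeros in that column are the intersection.
  x = 0: f ≡ 0 at y ∈ {9, 10}; g ≡ 0 at y ∈ {7}; common: ∅.
  x = 1: f ≡ 0 at y ∈ {4}; g ≡ 0 at y ∈ {7}; common: ∅.
  x = 2: f ≡ 0 at y ∈ ∅; g ≡ 0 at y ∈ ∅; common: ∅.
  x = 3: f ≡ 0 at y ∈ ∅; g ≡ 0 at y ∈ {1}; common: ∅.
  x = 4: f ≡ 0 at y ∈ {3, 5}; g ≡ 0 at y ∈ {1}; common: ∅.
  x = 5: f ≡ 0 at y ∈ {3, 5}; g ≡ 0 at y ∈ {4}; common: ∅.
  x = 6: f ≡ 0 at y ∈ ∅; g ≡ 0 at y ∈ {5}; common: ∅.
  x = 7: f ≡ 0 at y ∈ ∅; g ≡ 0 at y ∈ {3}; common: ∅.
  x = 8: f ≡ 0 at y ∈ {4}; g ≡ 0 at y ∈ {5}; common: ∅.
  x = 9: f ≡ 0 at y ∈ {9, 10}; g ≡ 0 at y ∈ {3}; common: ∅.
  x = 10: f ≡ 0 at y ∈ {2, 6}; g ≡ 0 at y ∈ {4}; common: ∅.
Collecting: common zeros = ∅, so the count is 0.
Comparison with the Bézout bound: 0 ≤ 4 = deg(f)·deg(g), as expected for curves with no common component (the affine F_11-count falls short of the bound because intersections may lie at infinity, over extension fields, or carry multiplicity).


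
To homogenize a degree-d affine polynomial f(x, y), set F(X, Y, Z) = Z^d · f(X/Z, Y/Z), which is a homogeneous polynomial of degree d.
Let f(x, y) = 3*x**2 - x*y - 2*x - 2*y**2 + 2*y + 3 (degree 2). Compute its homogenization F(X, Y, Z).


F(X, Y, Z) = 3*X**2 - X*Y - 2*X*Z - 2*Y**2 + 2*Y*Z + 3*Z**2

deg(f) = 2.
Substitute x = X/Z, y = Y/Z into f, then multiply by Z^2.
  monomial 3·x^2·y^0 ↦ 3·X^2·Y^0·Z^0.
  monomial -1·x^1·y^1 ↦ -1·X^1·Y^1·Z^0.
  monomial -2·x^1·y^0 ↦ -2·X^1·Y^0·Z^1.
  monomial -2·x^0·y^2 ↦ -2·X^0·Y^2·Z^0.
  monomial 2·x^0·y^1 ↦ 2·X^0·Y^1·Z^1.
  monomial 3·x^0·y^0 ↦ 3·X^0·Y^0·Z^2.
Collecting: F(X, Y, Z) = 3*X**2 - X*Y - 2*X*Z - 2*Y**2 + 2*Y*Z + 3*Z**2.


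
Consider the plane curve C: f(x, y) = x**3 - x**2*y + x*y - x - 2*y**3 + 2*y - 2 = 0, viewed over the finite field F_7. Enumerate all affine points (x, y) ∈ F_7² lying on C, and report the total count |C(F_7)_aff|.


Affine F_7-points: {(0, 2), (1, 2), (3, 6), (4, 6), (5, 1), (6, 3), (6, 5), (6, 6)}; count = 8.

For each of the 49 pairs (x, y) ∈ F_7², evaluate f(x, y) mod 7. Record the zeros.
  x = 0: [0↦5, 1↦5, 2↦0, 3↦6, 4↦4, 5↦3, 6↦5]  zeros at y ∈ {2}
  x = 1: [0↦5, 1↦5, 2↦0, 3↦6, 4↦4, 5↦3, 6↦5]  zeros at y ∈ {2}
  x = 2: [0↦4, 1↦2, 2↦2, 3↦6, 4↦2, 5↦6, 6↦6]  zeros at y ∈ ∅
  x = 3: [0↦1, 1↦2, 2↦5, 3↦5, 4↦4, 5↦4, 6↦0]  zeros at y ∈ {6}
  x = 4: [0↦2, 1↦4, 2↦1, 3↦2, 4↦2, 5↦3, 6↦0]  zeros at y ∈ {6}
  x = 5: [0↦6, 1↦0, 2↦3, 3↦3, 4↦2, 5↦2, 6↦5]  zeros at y ∈ {1}
  x = 6: [0↦5, 1↦3, 2↦3, 3↦0, 4↦3, 5↦0, 6↦0]  zeros at y ∈ {3, 5, 6}
Collecting zeros: affine points = {(0, 2), (1, 2), (3, 6), (4, 6), (5, 1), (6, 3), (6, 5), (6, 6)}.
Total count |C(F_7)_aff| = 8.


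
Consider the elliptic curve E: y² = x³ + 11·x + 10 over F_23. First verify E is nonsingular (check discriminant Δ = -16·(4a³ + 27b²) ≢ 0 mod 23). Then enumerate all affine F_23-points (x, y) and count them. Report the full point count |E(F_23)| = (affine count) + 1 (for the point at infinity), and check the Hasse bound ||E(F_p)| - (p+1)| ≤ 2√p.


Affine points = {(3, 1), (3, 22), (4, 7), (4, 16), (5, 11), (5, 12), (6, 4), (6, 19), (7, 4), (7, 19), (8, 9), (8, 14), (10, 4), (10, 19), (11, 6), (11, 17), (13, 2), (13, 21), (15, 10), (15, 13), (16, 2), (16, 21), (17, 2), (17, 21), (21, 7), (21, 16)}; affine count = 26; |E(F_23)| = 27.

Discriminant check: Δ ∝ 4a³ + 27b² = 4·11³ + 27·10² = 4·1331 + 27·100 ≡ 20 (mod 23). Nonzero ⇒ E is nonsingular.
For each x ∈ F_23, compute rhs = x³ + 11·x + 10 mod 23, then count y ∈ F_23 with y² ≡ rhs.
  x = 0: rhs = 10, matching y values: none (0 points).
  x = 1: rhs = 22, matching y values: none (0 points).
  x = 2: rhs = 17, matching y values: none (0 points).
  x = 3: rhs = 1, matching y values: 1, 22 (2 points).
  x = 4: rhs = 3, matching y values: 7, 16 (2 points).
  x = 5: rhs = 6, matching y values: 11, 12 (2 points).
  x = 6: rhs = 16, matching y values: 4, 19 (2 points).
  x = 7: rhs = 16, matching y values: 4, 19 (2 points).
  x = 8: rhs = 12, matching y values: 9, 14 (2 points).
  x = 9: rhs = 10, matching y values: none (0 points).
  x = 10: rhs = 16, matching y values: 4, 19 (2 points).
  x = 11: rhs = 13, matching y values: 6, 17 (2 points).
  x = 12: rhs = 7, matching y values: none (0 points).
  x = 13: rhs = 4, matching y values: 2, 21 (2 points).
  x = 14: rhs = 10, matching y values: none (0 points).
  x = 15: rhs = 8, matching y values: 10, 13 (2 points).
  x = 16: rhs = 4, matching y values: 2, 21 (2 points).
  x = 17: rhs = 4, matching y values: 2, 21 (2 points).
  x = 18: rhs = 14, matching y values: none (0 points).
  x = 19: rhs = 17, matching y values: none (0 points).
  x = 20: rhs = 19, matching y values: none (0 points).
  x = 21: rhs = 3, matching y values: 7, 16 (2 points).
  x = 22: rhs = 21, matching y values: none (0 points).
Total affine count: 26.
Full point count |E(F_23)| = 26 + 1 = 27.
Hasse bound: |27 − (23+1)| = |3| = 3 ≤ 2√23 ≈ 9.5917 ✓.


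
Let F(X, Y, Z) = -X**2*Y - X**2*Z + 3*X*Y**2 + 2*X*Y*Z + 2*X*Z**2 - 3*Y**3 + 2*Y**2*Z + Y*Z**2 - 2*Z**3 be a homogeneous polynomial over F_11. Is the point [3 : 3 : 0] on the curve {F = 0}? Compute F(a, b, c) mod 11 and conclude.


F(3,3,0) ≡ 6 (mod 11); P is NOT on the curve.

Evaluate F(3, 3, 0) term-by-term (mod 11).
  -X**2*Y ↦ -1·9·3·1 = -27
  -X**2*Z ↦ -1·9·1·0 = 0
  3*X*Y**2 ↦ 3·3·9·1 = 81
  2*X*Y*Z ↦ 2·3·3·0 = 0
  2*X*Z**2 ↦ 2·3·1·0 = 0
  -3*Y**3 ↦ -3·1·27·1 = -81
  2*Y**2*Z ↦ 2·1·9·0 = 0
  Y*Z**2 ↦ 1·1·3·0 = 0
  -2*Z**3 ↦ -2·1·1·0 = 0
Sum: F(3, 3, 0) = (-27) + (0) + (81) + (0) + (0) + (-81) + (0) + (0) + (0) = -27.
Reducing mod 11: -27 ≡ 6 (mod 11).
Since F(a, b, c) ≡ 6 ≠ 0 (mod 11), P does NOT lie on the curve.


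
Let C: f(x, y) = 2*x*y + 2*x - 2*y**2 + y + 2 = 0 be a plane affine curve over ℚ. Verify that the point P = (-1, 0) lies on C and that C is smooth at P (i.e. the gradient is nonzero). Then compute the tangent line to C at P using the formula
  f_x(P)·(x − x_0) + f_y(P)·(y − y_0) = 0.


Tangent line at P: 2*x - y + 2 = 0.

Step 1: f(-1, 0) = 0, so P lies on C.
Step 2: partial derivatives
  f_x(x, y) = 2*y + 2, f_y(x, y) = 2*x - 4*y + 1.
  f_x(P) = 2, f_y(P) = -1 (gradient nonzero, so P is smooth).
Step 3: tangent line at P: 2·(x − -1) + -1·(y − 0) = 0.
Expanding: 2*x - y + 2 = 0.


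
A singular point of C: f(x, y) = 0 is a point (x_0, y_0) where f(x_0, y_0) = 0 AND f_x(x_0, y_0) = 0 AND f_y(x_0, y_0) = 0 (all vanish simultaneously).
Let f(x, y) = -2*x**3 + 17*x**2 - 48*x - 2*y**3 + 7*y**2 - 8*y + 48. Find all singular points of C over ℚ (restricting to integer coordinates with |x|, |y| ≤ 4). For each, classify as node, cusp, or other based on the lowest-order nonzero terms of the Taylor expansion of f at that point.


Singular points: {(3, 1)}; classification: node.

Compute partial derivatives:
  f_x = -6*x**2 + 34*x - 48.
  f_y = -6*y**2 + 14*y - 8.
Scan x_0 ∈ {−4, ..., 4}. For each x_0, f_y(x_0, y) is a polynomial in y; find its integer roots y ∈ {−4, ..., 4}, then test f_x and f at those candidates.
  x = -4: f_y(-4, y) = -6*y**2 + 14*y - 8; vanishes at y ∈ {1}. (-4, 1): f_x = -280 ≠ 0.
  x = -3: f_y(-3, y) = -6*y**2 + 14*y - 8; vanishes at y ∈ {1}. (-3, 1): f_x = -204 ≠ 0.
  x = -2: f_y(-2, y) = -6*y**2 + 14*y - 8; vanishes at y ∈ {1}. (-2, 1): f_x = -140 ≠ 0.
  x = -1: f_y(-1, y) = -6*y**2 + 14*y - 8; vanishes at y ∈ {1}. (-1, 1): f_x = -88 ≠ 0.
  x = 0: f_y(0, y) = -6*y**2 + 14*y - 8; vanishes at y ∈ {1}. (0, 1): f_x = -48 ≠ 0.
  x = 1: f_y(1, y) = -6*y**2 + 14*y - 8; vanishes at y ∈ {1}. (1, 1): f_x = -20 ≠ 0.
  x = 2: f_y(2, y) = -6*y**2 + 14*y - 8; vanishes at y ∈ {1}. (2, 1): f_x = -4 ≠ 0.
  x = 3: f_y(3, y) = -6*y**2 + 14*y - 8; vanishes at y ∈ {1}. (3, 1): f_x = 0, f = 0 — SINGULAR.
  x = 4: f_y(4, y) = -6*y**2 + 14*y - 8; vanishes at y ∈ {1}. (4, 1): f_x = -8 ≠ 0.
Only singular point on the grid: (3, 1).
Classify: substitute x = 3 + u, y = 1 + v and expand: f = -2*u**3 - u**2 - 2*v**3 + v**2.
No constant or linear terms (consistent with a singular point). Quadratic part: -u**2 + v**2. Cubic part: -2*u**3 - 2*v**3.
The quadratic part v**2 - u**2 = (v − u)(v + u) splits into two distinct linear factors, so there are two distinct tangent lines y − 1 = ±(x − 3) — this is a node (ordinary double point).
Classification: node.


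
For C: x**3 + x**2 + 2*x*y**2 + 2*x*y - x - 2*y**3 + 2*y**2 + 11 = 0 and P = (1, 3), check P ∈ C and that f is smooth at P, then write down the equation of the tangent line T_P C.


Tangent line at P: 28*x - 28*y + 56 = 0.

Step 1: f(1, 3) = 0, so P lies on C.
Step 2: partial derivatives
  f_x(x, y) = 3*x**2 + 2*x + 2*y**2 + 2*y - 1, f_y(x, y) = 4*x*y + 2*x - 6*y**2 + 4*y.
  f_x(P) = 28, f_y(P) = -28 (gradient nonzero, so P is smooth).
Step 3: tangent line at P: 28·(x − 1) + -28·(y − 3) = 0.
Expanding: 28*x - 28*y + 56 = 0.


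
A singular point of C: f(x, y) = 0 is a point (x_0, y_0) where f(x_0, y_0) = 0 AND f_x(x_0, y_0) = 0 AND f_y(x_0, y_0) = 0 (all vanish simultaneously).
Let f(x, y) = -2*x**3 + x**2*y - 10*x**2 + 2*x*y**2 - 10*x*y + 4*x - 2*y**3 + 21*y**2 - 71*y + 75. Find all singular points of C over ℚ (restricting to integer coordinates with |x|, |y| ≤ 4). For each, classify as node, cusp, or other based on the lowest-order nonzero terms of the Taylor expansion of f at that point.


Singular points: {(-1, 3)}; classification: node.

Compute partial derivatives:
  f_x = -6*x**2 + 2*x*y - 20*x + 2*y**2 - 10*y + 4.
  f_y = x**2 + 4*x*y - 10*x - 6*y**2 + 42*y - 71.
Scan x_0 ∈ {−4, ..., 4}. For each x_0, f_y(x_0, y) is a polynomial in y; find its integer roots y ∈ {−4, ..., 4}, then test f_x and f at those candidates.
  x = -4: f_y(-4, y) = -6*y**2 + 26*y - 15; no integer root y with |y| ≤ 4.
  x = -3: f_y(-3, y) = -6*y**2 + 30*y - 32; no integer root y with |y| ≤ 4.
  x = -2: f_y(-2, y) = -6*y**2 + 34*y - 47; no integer root y with |y| ≤ 4.
  x = -1: f_y(-1, y) = -6*y**2 + 38*y - 60; vanishes at y ∈ {3}. (-1, 3): f_x = 0, f = 0 — SINGULAR.
  x = 0: f_y(0, y) = -6*y**2 + 42*y - 71; no integer root y with |y| ≤ 4.
  x = 1: f_y(1, y) = -6*y**2 + 46*y - 80; no integer root y with |y| ≤ 4.
  x = 2: f_y(2, y) = -6*y**2 + 50*y - 87; no integer root y with |y| ≤ 4.
  x = 3: f_y(3, y) = -6*y**2 + 54*y - 92; no integer root y with |y| ≤ 4.
  x = 4: f_y(4, y) = -6*y**2 + 58*y - 95; no integer root y with |y| ≤ 4.
Only singular point on the grid: (-1, 3).
Classify: substitute x = -1 + u, y = 3 + v and expand: f = -2*u**3 + u**2*v - u**2 + 2*u*v**2 - 2*v**3 + v**2.
No constant or linear terms (consistent with a singular point). Quadratic part: -u**2 + v**2. Cubic part: -2*u**3 + u**2*v + 2*u*v**2 - 2*v**3.
The quadratic part v**2 - u**2 = (v − u)(v + u) splits into two distinct linear factors, so there are two distinct tangent lines y − 3 = ±(x − -1) — this is a node (ordinary double point).
Classification: node.


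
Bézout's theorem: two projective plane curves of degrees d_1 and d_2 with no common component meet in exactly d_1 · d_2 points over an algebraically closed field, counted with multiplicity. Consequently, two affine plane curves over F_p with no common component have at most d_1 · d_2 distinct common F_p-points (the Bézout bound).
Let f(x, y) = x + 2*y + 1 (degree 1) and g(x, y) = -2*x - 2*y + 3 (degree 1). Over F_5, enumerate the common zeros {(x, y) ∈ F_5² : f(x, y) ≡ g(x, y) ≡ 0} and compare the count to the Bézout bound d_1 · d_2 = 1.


Common zeros: {(4, 0)}; count = 1; Bézout bound = 1.

deg(f) = 1, deg(g) = 1, so Bézout bound = 1.
Scan x ∈ F_5. For each x, list the y ∈ F_5 with f(x, y) ≡ 0 and those with g(x, y) ≡ 0 (mod 5); the common zeros in that column are the intersection.
  x = 0: f ≡ 0 at y ∈ {2}; g ≡ 0 at y ∈ {4}; common: ∅.
  x = 1: f ≡ 0 at y ∈ {4}; g ≡ 0 at y ∈ {3}; common: ∅.
  x = 2: f ≡ 0 at y ∈ {1}; g ≡ 0 at y ∈ {2}; common: ∅.
  x = 3: f ≡ 0 at y ∈ {3}; g ≡ 0 at y ∈ {1}; common: ∅.
  x = 4: f ≡ 0 at y ∈ {0}; g ≡ 0 at y ∈ {0}; common: {0}.
Collecting: common zeros = {(4, 0)}, so the count is 1.
Comparison with the Bézout bound: 1 ≤ 1 = deg(f)·deg(g), as expected for curves with no common component (the bound is attained).


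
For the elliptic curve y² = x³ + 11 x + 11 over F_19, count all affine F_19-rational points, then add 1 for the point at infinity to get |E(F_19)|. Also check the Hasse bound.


Affine points = {(0, 7), (0, 12), (1, 2), (1, 17), (4, 9), (4, 10), (5, 1), (5, 18), (10, 0), (11, 0), (12, 3), (12, 16), (15, 6), (15, 13), (17, 0)}; affine count = 15; |E(F_19)| = 16.

Discriminant check: Δ ∝ 4a³ + 27b² = 4·11³ + 27·11² = 4·1331 + 27·121 ≡ 3 (mod 19). Nonzero ⇒ E is nonsingular.
For each x ∈ F_19, compute rhs = x³ + 11·x + 11 mod 19, then count y ∈ F_19 with y² ≡ rhs.
  x = 0: rhs = 11, matching y values: 7, 12 (2 points).
  x = 1: rhs = 4, matching y values: 2, 17 (2 points).
  x = 2: rhs = 3, matching y values: none (0 points).
  x = 3: rhs = 14, matching y values: none (0 points).
  x = 4: rhs = 5, matching y values: 9, 10 (2 points).
  x = 5: rhs = 1, matching y values: 1, 18 (2 points).
  x = 6: rhs = 8, matching y values: none (0 points).
  x = 7: rhs = 13, matching y values: none (0 points).
  x = 8: rhs = 3, matching y values: none (0 points).
  x = 9: rhs = 3, matching y values: none (0 points).
  x = 10: rhs = 0, matching y values: 0 (1 points).
  x = 11: rhs = 0, matching y values: 0 (1 points).
  x = 12: rhs = 9, matching y values: 3, 16 (2 points).
  x = 13: rhs = 14, matching y values: none (0 points).
  x = 14: rhs = 2, matching y values: none (0 points).
  x = 15: rhs = 17, matching y values: 6, 13 (2 points).
  x = 16: rhs = 8, matching y values: none (0 points).
  x = 17: rhs = 0, matching y values: 0 (1 points).
  x = 18: rhs = 18, matching y values: none (0 points).
Total affine count: 15.
Full point count |E(F_19)| = 15 + 1 = 16.
Hasse bound: |16 − (19+1)| = |-4| = 4 ≤ 2√19 ≈ 8.7178 ✓.


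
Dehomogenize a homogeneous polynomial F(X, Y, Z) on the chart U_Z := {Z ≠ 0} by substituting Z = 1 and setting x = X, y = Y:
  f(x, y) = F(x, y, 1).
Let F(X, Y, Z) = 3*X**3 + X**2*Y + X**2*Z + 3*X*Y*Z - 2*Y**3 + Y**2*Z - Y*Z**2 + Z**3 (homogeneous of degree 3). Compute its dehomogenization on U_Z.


f(x, y) = 3*x**3 + x**2*y + x**2 + 3*x*y - 2*y**3 + y**2 - y + 1

On U_Z we set Z = 1. Each monomial c·X^i·Y^j·Z^k in F becomes c·x^i·y^j·1^k = c·x^i·y^j.
Substituting Z = 1: F(X, Y, 1) = 3*x**3 + x**2*y + x**2 + 3*x*y - 2*y**3 + y**2 - y + 1.
Note: deg(f) ≤ deg(F) = 3; strict inequality happens when F is divisible by Z (lost terms).


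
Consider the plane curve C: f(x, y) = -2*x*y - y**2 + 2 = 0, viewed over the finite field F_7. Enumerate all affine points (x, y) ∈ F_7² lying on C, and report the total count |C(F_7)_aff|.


Affine F_7-points: {(0, 3), (0, 4), (3, 2), (3, 6), (4, 1), (4, 5)}; count = 6.

For each of the 49 pairs (x, y) ∈ F_7², evaluate f(x, y) mod 7. Record the zeros.
  x = 0: [0↦2, 1↦1, 2↦5, 3↦0, 4↦0, 5↦5, 6↦1]  zeros at y ∈ {3, 4}
  x = 1: [0↦2, 1↦6, 2↦1, 3↦1, 4↦6, 5↦2, 6↦3]  zeros at y ∈ ∅
  x = 2: [0↦2, 1↦4, 2↦4, 3↦2, 4↦5, 5↦6, 6↦5]  zeros at y ∈ ∅
  x = 3: [0↦2, 1↦2, 2↦0, 3↦3, 4↦4, 5↦3, 6↦0]  zeros at y ∈ {2, 6}
  x = 4: [0↦2, 1↦0, 2↦3, 3↦4, 4↦3, 5↦0, 6↦2]  zeros at y ∈ {1, 5}
  x = 5: [0↦2, 1↦5, 2↦6, 3↦5, 4↦2, 5↦4, 6↦4]  zeros at y ∈ ∅
  x = 6: [0↦2, 1↦3, 2↦2, 3↦6, 4↦1, 5↦1, 6↦6]  zeros at y ∈ ∅
Collecting zeros: affine points = {(0, 3), (0, 4), (3, 2), (3, 6), (4, 1), (4, 5)}.
Total count |C(F_7)_aff| = 6.


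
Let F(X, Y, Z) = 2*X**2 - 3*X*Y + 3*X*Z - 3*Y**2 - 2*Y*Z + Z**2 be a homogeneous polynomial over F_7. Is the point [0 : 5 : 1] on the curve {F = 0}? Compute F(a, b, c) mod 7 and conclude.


F(0,5,1) ≡ 0 (mod 7); P is on the curve.

Evaluate F(0, 5, 1) term-by-term (mod 7).
  2*X**2 ↦ 2·0·1·1 = 0
  -3*X*Y ↦ -3·0·5·1 = 0
  3*X*Z ↦ 3·0·1·1 = 0
  -3*Y**2 ↦ -3·1·25·1 = -75
  -2*Y*Z ↦ -2·1·5·1 = -10
  Z**2 ↦ 1·1·1·1 = 1
Sum: F(0, 5, 1) = (0) + (0) + (0) + (-75) + (-10) + (1) = -84.
Reducing mod 7: -84 ≡ 0 (mod 7).
Since F(a, b, c) ≡ 0 (mod 7), P lies on the curve.


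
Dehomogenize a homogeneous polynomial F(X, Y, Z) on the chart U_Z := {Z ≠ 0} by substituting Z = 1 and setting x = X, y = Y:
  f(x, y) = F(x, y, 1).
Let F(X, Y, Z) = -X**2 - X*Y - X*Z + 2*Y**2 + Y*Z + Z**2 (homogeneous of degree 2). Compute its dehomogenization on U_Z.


f(x, y) = -x**2 - x*y - x + 2*y**2 + y + 1

On U_Z we set Z = 1. Each monomial c·X^i·Y^j·Z^k in F becomes c·x^i·y^j·1^k = c·x^i·y^j.
Substituting Z = 1: F(X, Y, 1) = -x**2 - x*y - x + 2*y**2 + y + 1.
Note: deg(f) ≤ deg(F) = 2; strict inequality happens when F is divisible by Z (lost terms).
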